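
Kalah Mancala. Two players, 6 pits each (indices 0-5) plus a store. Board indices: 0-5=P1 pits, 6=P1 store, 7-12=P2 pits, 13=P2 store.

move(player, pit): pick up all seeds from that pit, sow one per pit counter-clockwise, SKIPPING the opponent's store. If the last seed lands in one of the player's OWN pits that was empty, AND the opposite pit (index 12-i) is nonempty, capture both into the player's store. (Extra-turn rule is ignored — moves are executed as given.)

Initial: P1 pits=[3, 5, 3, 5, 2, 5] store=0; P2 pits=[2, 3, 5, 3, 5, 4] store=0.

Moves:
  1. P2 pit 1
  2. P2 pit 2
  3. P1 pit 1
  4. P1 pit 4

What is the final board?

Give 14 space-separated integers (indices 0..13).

Answer: 4 0 4 6 0 7 2 4 0 0 5 7 5 1

Derivation:
Move 1: P2 pit1 -> P1=[3,5,3,5,2,5](0) P2=[2,0,6,4,6,4](0)
Move 2: P2 pit2 -> P1=[4,6,3,5,2,5](0) P2=[2,0,0,5,7,5](1)
Move 3: P1 pit1 -> P1=[4,0,4,6,3,6](1) P2=[3,0,0,5,7,5](1)
Move 4: P1 pit4 -> P1=[4,0,4,6,0,7](2) P2=[4,0,0,5,7,5](1)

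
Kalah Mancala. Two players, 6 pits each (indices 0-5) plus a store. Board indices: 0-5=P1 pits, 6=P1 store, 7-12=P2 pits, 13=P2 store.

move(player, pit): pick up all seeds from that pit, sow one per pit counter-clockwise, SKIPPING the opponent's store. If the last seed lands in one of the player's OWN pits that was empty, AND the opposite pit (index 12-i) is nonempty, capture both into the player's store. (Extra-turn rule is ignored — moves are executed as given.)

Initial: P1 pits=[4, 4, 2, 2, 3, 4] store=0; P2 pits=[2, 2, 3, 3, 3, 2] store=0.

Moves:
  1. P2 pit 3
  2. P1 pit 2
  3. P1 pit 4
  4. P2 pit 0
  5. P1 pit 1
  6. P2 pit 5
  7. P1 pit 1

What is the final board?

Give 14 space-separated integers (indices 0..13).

Answer: 5 0 2 4 1 6 1 0 4 4 1 4 0 2

Derivation:
Move 1: P2 pit3 -> P1=[4,4,2,2,3,4](0) P2=[2,2,3,0,4,3](1)
Move 2: P1 pit2 -> P1=[4,4,0,3,4,4](0) P2=[2,2,3,0,4,3](1)
Move 3: P1 pit4 -> P1=[4,4,0,3,0,5](1) P2=[3,3,3,0,4,3](1)
Move 4: P2 pit0 -> P1=[4,4,0,3,0,5](1) P2=[0,4,4,1,4,3](1)
Move 5: P1 pit1 -> P1=[4,0,1,4,1,6](1) P2=[0,4,4,1,4,3](1)
Move 6: P2 pit5 -> P1=[5,1,1,4,1,6](1) P2=[0,4,4,1,4,0](2)
Move 7: P1 pit1 -> P1=[5,0,2,4,1,6](1) P2=[0,4,4,1,4,0](2)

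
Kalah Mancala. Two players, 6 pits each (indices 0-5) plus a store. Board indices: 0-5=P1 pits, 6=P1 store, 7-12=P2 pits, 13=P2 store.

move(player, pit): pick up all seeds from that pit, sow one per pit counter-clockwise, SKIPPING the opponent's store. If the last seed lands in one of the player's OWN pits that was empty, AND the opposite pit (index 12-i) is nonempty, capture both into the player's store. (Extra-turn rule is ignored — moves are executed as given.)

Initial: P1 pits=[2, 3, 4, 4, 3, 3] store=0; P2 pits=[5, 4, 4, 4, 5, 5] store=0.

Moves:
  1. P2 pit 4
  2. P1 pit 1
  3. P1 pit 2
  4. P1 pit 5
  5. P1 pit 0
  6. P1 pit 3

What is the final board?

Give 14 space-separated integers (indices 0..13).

Move 1: P2 pit4 -> P1=[3,4,5,4,3,3](0) P2=[5,4,4,4,0,6](1)
Move 2: P1 pit1 -> P1=[3,0,6,5,4,4](0) P2=[5,4,4,4,0,6](1)
Move 3: P1 pit2 -> P1=[3,0,0,6,5,5](1) P2=[6,5,4,4,0,6](1)
Move 4: P1 pit5 -> P1=[3,0,0,6,5,0](2) P2=[7,6,5,5,0,6](1)
Move 5: P1 pit0 -> P1=[0,1,1,7,5,0](2) P2=[7,6,5,5,0,6](1)
Move 6: P1 pit3 -> P1=[0,1,1,0,6,1](3) P2=[8,7,6,6,0,6](1)

Answer: 0 1 1 0 6 1 3 8 7 6 6 0 6 1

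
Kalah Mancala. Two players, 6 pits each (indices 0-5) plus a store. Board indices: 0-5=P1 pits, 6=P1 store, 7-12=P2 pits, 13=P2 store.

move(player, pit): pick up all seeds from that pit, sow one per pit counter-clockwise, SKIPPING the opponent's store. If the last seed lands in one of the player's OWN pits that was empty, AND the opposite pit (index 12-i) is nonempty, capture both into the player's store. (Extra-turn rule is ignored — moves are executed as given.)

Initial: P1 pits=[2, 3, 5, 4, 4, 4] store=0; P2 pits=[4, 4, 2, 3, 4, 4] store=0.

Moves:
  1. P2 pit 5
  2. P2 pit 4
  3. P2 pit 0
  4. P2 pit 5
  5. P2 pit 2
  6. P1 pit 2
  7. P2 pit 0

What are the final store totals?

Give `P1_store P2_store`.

Answer: 1 14

Derivation:
Move 1: P2 pit5 -> P1=[3,4,6,4,4,4](0) P2=[4,4,2,3,4,0](1)
Move 2: P2 pit4 -> P1=[4,5,6,4,4,4](0) P2=[4,4,2,3,0,1](2)
Move 3: P2 pit0 -> P1=[4,0,6,4,4,4](0) P2=[0,5,3,4,0,1](8)
Move 4: P2 pit5 -> P1=[4,0,6,4,4,4](0) P2=[0,5,3,4,0,0](9)
Move 5: P2 pit2 -> P1=[0,0,6,4,4,4](0) P2=[0,5,0,5,1,0](14)
Move 6: P1 pit2 -> P1=[0,0,0,5,5,5](1) P2=[1,6,0,5,1,0](14)
Move 7: P2 pit0 -> P1=[0,0,0,5,5,5](1) P2=[0,7,0,5,1,0](14)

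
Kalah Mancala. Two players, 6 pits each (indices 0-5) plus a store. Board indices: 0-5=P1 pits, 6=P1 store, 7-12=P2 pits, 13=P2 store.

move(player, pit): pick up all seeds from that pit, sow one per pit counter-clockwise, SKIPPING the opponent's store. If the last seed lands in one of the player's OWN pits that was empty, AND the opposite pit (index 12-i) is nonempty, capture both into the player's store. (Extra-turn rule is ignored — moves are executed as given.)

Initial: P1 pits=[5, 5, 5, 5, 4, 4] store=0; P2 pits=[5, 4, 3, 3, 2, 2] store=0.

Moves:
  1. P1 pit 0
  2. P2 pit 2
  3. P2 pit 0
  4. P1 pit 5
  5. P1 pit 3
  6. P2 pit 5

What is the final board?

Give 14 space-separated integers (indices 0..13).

Answer: 1 7 7 0 6 1 2 2 7 3 6 4 0 1

Derivation:
Move 1: P1 pit0 -> P1=[0,6,6,6,5,5](0) P2=[5,4,3,3,2,2](0)
Move 2: P2 pit2 -> P1=[0,6,6,6,5,5](0) P2=[5,4,0,4,3,3](0)
Move 3: P2 pit0 -> P1=[0,6,6,6,5,5](0) P2=[0,5,1,5,4,4](0)
Move 4: P1 pit5 -> P1=[0,6,6,6,5,0](1) P2=[1,6,2,6,4,4](0)
Move 5: P1 pit3 -> P1=[0,6,6,0,6,1](2) P2=[2,7,3,6,4,4](0)
Move 6: P2 pit5 -> P1=[1,7,7,0,6,1](2) P2=[2,7,3,6,4,0](1)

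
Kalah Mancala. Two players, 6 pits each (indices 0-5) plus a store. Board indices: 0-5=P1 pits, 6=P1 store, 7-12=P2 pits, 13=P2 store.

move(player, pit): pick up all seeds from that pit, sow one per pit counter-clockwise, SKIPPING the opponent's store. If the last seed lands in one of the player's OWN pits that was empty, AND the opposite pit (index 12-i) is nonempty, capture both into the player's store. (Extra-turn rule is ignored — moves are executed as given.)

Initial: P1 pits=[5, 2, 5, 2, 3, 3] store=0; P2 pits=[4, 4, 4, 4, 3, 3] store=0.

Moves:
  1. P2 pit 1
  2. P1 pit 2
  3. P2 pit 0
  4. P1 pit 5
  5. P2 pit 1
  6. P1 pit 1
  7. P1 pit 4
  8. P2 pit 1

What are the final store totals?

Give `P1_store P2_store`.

Move 1: P2 pit1 -> P1=[5,2,5,2,3,3](0) P2=[4,0,5,5,4,4](0)
Move 2: P1 pit2 -> P1=[5,2,0,3,4,4](1) P2=[5,0,5,5,4,4](0)
Move 3: P2 pit0 -> P1=[5,2,0,3,4,4](1) P2=[0,1,6,6,5,5](0)
Move 4: P1 pit5 -> P1=[5,2,0,3,4,0](2) P2=[1,2,7,6,5,5](0)
Move 5: P2 pit1 -> P1=[5,2,0,3,4,0](2) P2=[1,0,8,7,5,5](0)
Move 6: P1 pit1 -> P1=[5,0,1,4,4,0](2) P2=[1,0,8,7,5,5](0)
Move 7: P1 pit4 -> P1=[5,0,1,4,0,1](3) P2=[2,1,8,7,5,5](0)
Move 8: P2 pit1 -> P1=[5,0,1,4,0,1](3) P2=[2,0,9,7,5,5](0)

Answer: 3 0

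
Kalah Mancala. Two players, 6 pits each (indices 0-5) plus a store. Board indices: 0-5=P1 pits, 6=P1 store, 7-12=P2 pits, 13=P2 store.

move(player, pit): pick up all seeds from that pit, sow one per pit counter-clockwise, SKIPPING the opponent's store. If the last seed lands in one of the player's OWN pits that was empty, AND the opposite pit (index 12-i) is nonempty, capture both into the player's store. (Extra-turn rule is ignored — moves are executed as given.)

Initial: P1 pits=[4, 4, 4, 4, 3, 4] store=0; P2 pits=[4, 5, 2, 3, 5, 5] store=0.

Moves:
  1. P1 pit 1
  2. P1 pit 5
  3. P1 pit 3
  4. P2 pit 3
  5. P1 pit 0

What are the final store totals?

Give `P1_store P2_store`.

Move 1: P1 pit1 -> P1=[4,0,5,5,4,5](0) P2=[4,5,2,3,5,5](0)
Move 2: P1 pit5 -> P1=[4,0,5,5,4,0](1) P2=[5,6,3,4,5,5](0)
Move 3: P1 pit3 -> P1=[4,0,5,0,5,1](2) P2=[6,7,3,4,5,5](0)
Move 4: P2 pit3 -> P1=[5,0,5,0,5,1](2) P2=[6,7,3,0,6,6](1)
Move 5: P1 pit0 -> P1=[0,1,6,1,6,2](2) P2=[6,7,3,0,6,6](1)

Answer: 2 1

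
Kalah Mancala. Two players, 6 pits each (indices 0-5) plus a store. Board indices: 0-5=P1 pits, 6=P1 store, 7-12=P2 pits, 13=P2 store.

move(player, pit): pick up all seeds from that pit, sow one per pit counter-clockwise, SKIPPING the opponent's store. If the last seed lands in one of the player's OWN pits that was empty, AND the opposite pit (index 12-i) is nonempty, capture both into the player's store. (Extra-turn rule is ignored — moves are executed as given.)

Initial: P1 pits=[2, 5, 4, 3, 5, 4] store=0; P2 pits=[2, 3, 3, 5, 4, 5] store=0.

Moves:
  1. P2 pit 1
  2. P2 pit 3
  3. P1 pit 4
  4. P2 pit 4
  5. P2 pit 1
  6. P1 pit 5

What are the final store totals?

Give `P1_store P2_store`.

Answer: 2 2

Derivation:
Move 1: P2 pit1 -> P1=[2,5,4,3,5,4](0) P2=[2,0,4,6,5,5](0)
Move 2: P2 pit3 -> P1=[3,6,5,3,5,4](0) P2=[2,0,4,0,6,6](1)
Move 3: P1 pit4 -> P1=[3,6,5,3,0,5](1) P2=[3,1,5,0,6,6](1)
Move 4: P2 pit4 -> P1=[4,7,6,4,0,5](1) P2=[3,1,5,0,0,7](2)
Move 5: P2 pit1 -> P1=[4,7,6,4,0,5](1) P2=[3,0,6,0,0,7](2)
Move 6: P1 pit5 -> P1=[4,7,6,4,0,0](2) P2=[4,1,7,1,0,7](2)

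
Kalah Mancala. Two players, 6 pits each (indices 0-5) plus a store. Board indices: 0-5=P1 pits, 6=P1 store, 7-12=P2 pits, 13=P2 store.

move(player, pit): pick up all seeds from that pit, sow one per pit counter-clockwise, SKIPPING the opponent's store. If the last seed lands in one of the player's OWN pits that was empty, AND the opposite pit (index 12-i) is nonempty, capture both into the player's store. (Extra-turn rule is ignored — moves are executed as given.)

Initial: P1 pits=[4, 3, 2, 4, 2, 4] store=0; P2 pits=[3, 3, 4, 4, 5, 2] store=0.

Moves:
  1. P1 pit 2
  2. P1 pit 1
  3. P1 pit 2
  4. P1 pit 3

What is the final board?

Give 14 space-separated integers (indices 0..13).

Move 1: P1 pit2 -> P1=[4,3,0,5,3,4](0) P2=[3,3,4,4,5,2](0)
Move 2: P1 pit1 -> P1=[4,0,1,6,4,4](0) P2=[3,3,4,4,5,2](0)
Move 3: P1 pit2 -> P1=[4,0,0,7,4,4](0) P2=[3,3,4,4,5,2](0)
Move 4: P1 pit3 -> P1=[4,0,0,0,5,5](1) P2=[4,4,5,5,5,2](0)

Answer: 4 0 0 0 5 5 1 4 4 5 5 5 2 0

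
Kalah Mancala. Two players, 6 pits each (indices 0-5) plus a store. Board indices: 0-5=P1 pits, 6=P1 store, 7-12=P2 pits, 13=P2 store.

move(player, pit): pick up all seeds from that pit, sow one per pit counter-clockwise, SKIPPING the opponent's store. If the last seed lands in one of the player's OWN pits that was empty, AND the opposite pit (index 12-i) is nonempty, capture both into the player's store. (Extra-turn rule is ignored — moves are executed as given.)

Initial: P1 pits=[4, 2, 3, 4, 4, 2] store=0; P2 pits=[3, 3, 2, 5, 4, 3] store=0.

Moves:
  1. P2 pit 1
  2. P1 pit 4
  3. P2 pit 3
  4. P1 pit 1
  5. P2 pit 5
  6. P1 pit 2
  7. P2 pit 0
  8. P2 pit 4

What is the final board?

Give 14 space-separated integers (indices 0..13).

Move 1: P2 pit1 -> P1=[4,2,3,4,4,2](0) P2=[3,0,3,6,5,3](0)
Move 2: P1 pit4 -> P1=[4,2,3,4,0,3](1) P2=[4,1,3,6,5,3](0)
Move 3: P2 pit3 -> P1=[5,3,4,4,0,3](1) P2=[4,1,3,0,6,4](1)
Move 4: P1 pit1 -> P1=[5,0,5,5,0,3](3) P2=[4,0,3,0,6,4](1)
Move 5: P2 pit5 -> P1=[6,1,6,5,0,3](3) P2=[4,0,3,0,6,0](2)
Move 6: P1 pit2 -> P1=[6,1,0,6,1,4](4) P2=[5,1,3,0,6,0](2)
Move 7: P2 pit0 -> P1=[0,1,0,6,1,4](4) P2=[0,2,4,1,7,0](9)
Move 8: P2 pit4 -> P1=[1,2,1,7,2,4](4) P2=[0,2,4,1,0,1](10)

Answer: 1 2 1 7 2 4 4 0 2 4 1 0 1 10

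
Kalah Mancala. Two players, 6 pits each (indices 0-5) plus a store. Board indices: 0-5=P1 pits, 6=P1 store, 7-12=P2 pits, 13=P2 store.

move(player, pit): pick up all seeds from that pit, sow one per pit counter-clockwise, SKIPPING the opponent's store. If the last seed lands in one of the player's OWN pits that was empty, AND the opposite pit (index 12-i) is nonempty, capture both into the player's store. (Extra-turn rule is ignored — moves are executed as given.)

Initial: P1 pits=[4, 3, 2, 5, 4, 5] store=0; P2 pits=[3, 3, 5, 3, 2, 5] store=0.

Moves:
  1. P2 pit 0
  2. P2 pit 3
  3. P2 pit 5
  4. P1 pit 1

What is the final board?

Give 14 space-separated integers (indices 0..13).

Answer: 6 0 4 7 6 6 0 0 4 6 0 3 0 2

Derivation:
Move 1: P2 pit0 -> P1=[4,3,2,5,4,5](0) P2=[0,4,6,4,2,5](0)
Move 2: P2 pit3 -> P1=[5,3,2,5,4,5](0) P2=[0,4,6,0,3,6](1)
Move 3: P2 pit5 -> P1=[6,4,3,6,5,5](0) P2=[0,4,6,0,3,0](2)
Move 4: P1 pit1 -> P1=[6,0,4,7,6,6](0) P2=[0,4,6,0,3,0](2)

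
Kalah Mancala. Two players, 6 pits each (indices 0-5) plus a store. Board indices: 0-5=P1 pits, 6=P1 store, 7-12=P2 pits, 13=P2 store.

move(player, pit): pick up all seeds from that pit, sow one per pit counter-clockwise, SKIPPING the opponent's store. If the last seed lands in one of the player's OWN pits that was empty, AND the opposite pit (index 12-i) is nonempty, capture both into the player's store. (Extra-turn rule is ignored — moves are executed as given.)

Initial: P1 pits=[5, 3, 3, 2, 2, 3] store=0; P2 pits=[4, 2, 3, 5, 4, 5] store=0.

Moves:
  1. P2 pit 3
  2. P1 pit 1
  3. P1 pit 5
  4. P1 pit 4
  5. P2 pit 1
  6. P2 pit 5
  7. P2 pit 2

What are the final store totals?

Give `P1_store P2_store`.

Move 1: P2 pit3 -> P1=[6,4,3,2,2,3](0) P2=[4,2,3,0,5,6](1)
Move 2: P1 pit1 -> P1=[6,0,4,3,3,4](0) P2=[4,2,3,0,5,6](1)
Move 3: P1 pit5 -> P1=[6,0,4,3,3,0](1) P2=[5,3,4,0,5,6](1)
Move 4: P1 pit4 -> P1=[6,0,4,3,0,1](2) P2=[6,3,4,0,5,6](1)
Move 5: P2 pit1 -> P1=[6,0,4,3,0,1](2) P2=[6,0,5,1,6,6](1)
Move 6: P2 pit5 -> P1=[7,1,5,4,1,1](2) P2=[6,0,5,1,6,0](2)
Move 7: P2 pit2 -> P1=[8,1,5,4,1,1](2) P2=[6,0,0,2,7,1](3)

Answer: 2 3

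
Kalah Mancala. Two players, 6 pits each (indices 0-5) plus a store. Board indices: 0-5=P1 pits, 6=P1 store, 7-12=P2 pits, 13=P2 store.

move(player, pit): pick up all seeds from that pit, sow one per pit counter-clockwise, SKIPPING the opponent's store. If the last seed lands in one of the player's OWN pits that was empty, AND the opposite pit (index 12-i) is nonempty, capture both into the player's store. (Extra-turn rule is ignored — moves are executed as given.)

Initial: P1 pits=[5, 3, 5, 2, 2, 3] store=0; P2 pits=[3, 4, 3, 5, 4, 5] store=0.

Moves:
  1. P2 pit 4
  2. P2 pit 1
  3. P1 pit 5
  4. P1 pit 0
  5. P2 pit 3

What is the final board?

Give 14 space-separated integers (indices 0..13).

Answer: 1 6 7 3 3 1 2 4 1 4 0 2 8 2

Derivation:
Move 1: P2 pit4 -> P1=[6,4,5,2,2,3](0) P2=[3,4,3,5,0,6](1)
Move 2: P2 pit1 -> P1=[6,4,5,2,2,3](0) P2=[3,0,4,6,1,7](1)
Move 3: P1 pit5 -> P1=[6,4,5,2,2,0](1) P2=[4,1,4,6,1,7](1)
Move 4: P1 pit0 -> P1=[0,5,6,3,3,1](2) P2=[4,1,4,6,1,7](1)
Move 5: P2 pit3 -> P1=[1,6,7,3,3,1](2) P2=[4,1,4,0,2,8](2)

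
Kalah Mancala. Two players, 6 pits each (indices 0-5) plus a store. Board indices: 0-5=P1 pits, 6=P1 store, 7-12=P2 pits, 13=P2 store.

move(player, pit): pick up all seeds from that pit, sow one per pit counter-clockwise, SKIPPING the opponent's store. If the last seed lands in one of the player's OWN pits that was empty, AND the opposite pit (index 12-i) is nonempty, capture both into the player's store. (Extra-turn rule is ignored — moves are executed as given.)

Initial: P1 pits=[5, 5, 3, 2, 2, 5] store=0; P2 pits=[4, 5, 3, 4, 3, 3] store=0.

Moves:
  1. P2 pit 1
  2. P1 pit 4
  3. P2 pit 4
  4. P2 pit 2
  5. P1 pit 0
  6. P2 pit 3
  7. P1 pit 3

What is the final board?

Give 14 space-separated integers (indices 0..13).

Move 1: P2 pit1 -> P1=[5,5,3,2,2,5](0) P2=[4,0,4,5,4,4](1)
Move 2: P1 pit4 -> P1=[5,5,3,2,0,6](1) P2=[4,0,4,5,4,4](1)
Move 3: P2 pit4 -> P1=[6,6,3,2,0,6](1) P2=[4,0,4,5,0,5](2)
Move 4: P2 pit2 -> P1=[6,6,3,2,0,6](1) P2=[4,0,0,6,1,6](3)
Move 5: P1 pit0 -> P1=[0,7,4,3,1,7](2) P2=[4,0,0,6,1,6](3)
Move 6: P2 pit3 -> P1=[1,8,5,3,1,7](2) P2=[4,0,0,0,2,7](4)
Move 7: P1 pit3 -> P1=[1,8,5,0,2,8](3) P2=[4,0,0,0,2,7](4)

Answer: 1 8 5 0 2 8 3 4 0 0 0 2 7 4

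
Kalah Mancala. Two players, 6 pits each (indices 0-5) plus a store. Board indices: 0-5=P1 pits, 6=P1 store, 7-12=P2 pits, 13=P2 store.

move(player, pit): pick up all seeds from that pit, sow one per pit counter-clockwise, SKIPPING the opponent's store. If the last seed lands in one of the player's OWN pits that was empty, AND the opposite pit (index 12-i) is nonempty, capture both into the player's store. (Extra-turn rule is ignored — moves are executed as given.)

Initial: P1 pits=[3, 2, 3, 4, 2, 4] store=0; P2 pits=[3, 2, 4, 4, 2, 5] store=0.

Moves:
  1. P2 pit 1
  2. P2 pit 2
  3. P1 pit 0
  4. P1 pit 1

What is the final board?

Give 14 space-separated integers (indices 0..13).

Move 1: P2 pit1 -> P1=[3,2,3,4,2,4](0) P2=[3,0,5,5,2,5](0)
Move 2: P2 pit2 -> P1=[4,2,3,4,2,4](0) P2=[3,0,0,6,3,6](1)
Move 3: P1 pit0 -> P1=[0,3,4,5,3,4](0) P2=[3,0,0,6,3,6](1)
Move 4: P1 pit1 -> P1=[0,0,5,6,4,4](0) P2=[3,0,0,6,3,6](1)

Answer: 0 0 5 6 4 4 0 3 0 0 6 3 6 1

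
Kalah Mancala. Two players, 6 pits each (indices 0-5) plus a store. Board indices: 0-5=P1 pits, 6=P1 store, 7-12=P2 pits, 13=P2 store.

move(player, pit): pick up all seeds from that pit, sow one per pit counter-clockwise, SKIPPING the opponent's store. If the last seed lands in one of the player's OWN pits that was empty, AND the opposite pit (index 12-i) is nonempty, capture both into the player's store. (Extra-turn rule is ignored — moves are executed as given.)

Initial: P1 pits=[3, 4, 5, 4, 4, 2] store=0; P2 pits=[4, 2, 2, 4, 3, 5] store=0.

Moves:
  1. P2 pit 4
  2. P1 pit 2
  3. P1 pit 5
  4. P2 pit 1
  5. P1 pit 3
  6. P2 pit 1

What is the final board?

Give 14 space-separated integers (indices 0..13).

Answer: 4 0 0 0 6 1 3 7 0 4 5 0 6 6

Derivation:
Move 1: P2 pit4 -> P1=[4,4,5,4,4,2](0) P2=[4,2,2,4,0,6](1)
Move 2: P1 pit2 -> P1=[4,4,0,5,5,3](1) P2=[5,2,2,4,0,6](1)
Move 3: P1 pit5 -> P1=[4,4,0,5,5,0](2) P2=[6,3,2,4,0,6](1)
Move 4: P2 pit1 -> P1=[4,0,0,5,5,0](2) P2=[6,0,3,5,0,6](6)
Move 5: P1 pit3 -> P1=[4,0,0,0,6,1](3) P2=[7,1,3,5,0,6](6)
Move 6: P2 pit1 -> P1=[4,0,0,0,6,1](3) P2=[7,0,4,5,0,6](6)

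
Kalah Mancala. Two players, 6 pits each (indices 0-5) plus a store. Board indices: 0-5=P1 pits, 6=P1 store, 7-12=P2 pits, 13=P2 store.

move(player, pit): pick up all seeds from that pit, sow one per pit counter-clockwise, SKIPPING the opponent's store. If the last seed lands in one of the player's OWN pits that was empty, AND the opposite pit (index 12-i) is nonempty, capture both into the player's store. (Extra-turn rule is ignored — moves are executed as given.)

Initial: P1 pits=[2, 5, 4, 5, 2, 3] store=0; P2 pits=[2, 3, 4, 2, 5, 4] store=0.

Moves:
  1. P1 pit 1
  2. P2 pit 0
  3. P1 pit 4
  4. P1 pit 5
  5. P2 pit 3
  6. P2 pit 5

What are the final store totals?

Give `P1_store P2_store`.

Move 1: P1 pit1 -> P1=[2,0,5,6,3,4](1) P2=[2,3,4,2,5,4](0)
Move 2: P2 pit0 -> P1=[2,0,5,6,3,4](1) P2=[0,4,5,2,5,4](0)
Move 3: P1 pit4 -> P1=[2,0,5,6,0,5](2) P2=[1,4,5,2,5,4](0)
Move 4: P1 pit5 -> P1=[2,0,5,6,0,0](3) P2=[2,5,6,3,5,4](0)
Move 5: P2 pit3 -> P1=[2,0,5,6,0,0](3) P2=[2,5,6,0,6,5](1)
Move 6: P2 pit5 -> P1=[3,1,6,7,0,0](3) P2=[2,5,6,0,6,0](2)

Answer: 3 2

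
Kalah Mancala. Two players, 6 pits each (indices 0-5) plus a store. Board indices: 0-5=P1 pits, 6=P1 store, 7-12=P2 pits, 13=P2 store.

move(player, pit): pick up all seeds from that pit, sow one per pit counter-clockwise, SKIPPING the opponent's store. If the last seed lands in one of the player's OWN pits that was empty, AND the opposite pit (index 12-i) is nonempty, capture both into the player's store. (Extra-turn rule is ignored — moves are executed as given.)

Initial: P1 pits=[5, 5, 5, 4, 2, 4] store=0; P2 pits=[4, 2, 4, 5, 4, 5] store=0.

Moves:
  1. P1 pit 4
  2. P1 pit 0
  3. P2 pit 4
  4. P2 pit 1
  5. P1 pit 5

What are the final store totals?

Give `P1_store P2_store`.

Move 1: P1 pit4 -> P1=[5,5,5,4,0,5](1) P2=[4,2,4,5,4,5](0)
Move 2: P1 pit0 -> P1=[0,6,6,5,1,6](1) P2=[4,2,4,5,4,5](0)
Move 3: P2 pit4 -> P1=[1,7,6,5,1,6](1) P2=[4,2,4,5,0,6](1)
Move 4: P2 pit1 -> P1=[1,7,6,5,1,6](1) P2=[4,0,5,6,0,6](1)
Move 5: P1 pit5 -> P1=[1,7,6,5,1,0](2) P2=[5,1,6,7,1,6](1)

Answer: 2 1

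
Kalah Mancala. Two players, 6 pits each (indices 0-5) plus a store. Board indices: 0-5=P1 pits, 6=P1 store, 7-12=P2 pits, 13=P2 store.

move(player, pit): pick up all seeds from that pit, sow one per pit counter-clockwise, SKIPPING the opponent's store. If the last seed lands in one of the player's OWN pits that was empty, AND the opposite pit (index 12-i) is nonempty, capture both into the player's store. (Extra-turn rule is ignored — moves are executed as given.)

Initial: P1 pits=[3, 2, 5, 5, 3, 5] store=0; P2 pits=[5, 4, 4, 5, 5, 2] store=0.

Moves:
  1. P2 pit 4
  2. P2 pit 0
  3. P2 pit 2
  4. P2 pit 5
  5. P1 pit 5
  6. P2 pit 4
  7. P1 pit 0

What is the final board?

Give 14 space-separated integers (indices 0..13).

Answer: 0 5 8 7 4 1 2 1 6 1 8 0 1 4

Derivation:
Move 1: P2 pit4 -> P1=[4,3,6,5,3,5](0) P2=[5,4,4,5,0,3](1)
Move 2: P2 pit0 -> P1=[4,3,6,5,3,5](0) P2=[0,5,5,6,1,4](1)
Move 3: P2 pit2 -> P1=[5,3,6,5,3,5](0) P2=[0,5,0,7,2,5](2)
Move 4: P2 pit5 -> P1=[6,4,7,6,3,5](0) P2=[0,5,0,7,2,0](3)
Move 5: P1 pit5 -> P1=[6,4,7,6,3,0](1) P2=[1,6,1,8,2,0](3)
Move 6: P2 pit4 -> P1=[6,4,7,6,3,0](1) P2=[1,6,1,8,0,1](4)
Move 7: P1 pit0 -> P1=[0,5,8,7,4,1](2) P2=[1,6,1,8,0,1](4)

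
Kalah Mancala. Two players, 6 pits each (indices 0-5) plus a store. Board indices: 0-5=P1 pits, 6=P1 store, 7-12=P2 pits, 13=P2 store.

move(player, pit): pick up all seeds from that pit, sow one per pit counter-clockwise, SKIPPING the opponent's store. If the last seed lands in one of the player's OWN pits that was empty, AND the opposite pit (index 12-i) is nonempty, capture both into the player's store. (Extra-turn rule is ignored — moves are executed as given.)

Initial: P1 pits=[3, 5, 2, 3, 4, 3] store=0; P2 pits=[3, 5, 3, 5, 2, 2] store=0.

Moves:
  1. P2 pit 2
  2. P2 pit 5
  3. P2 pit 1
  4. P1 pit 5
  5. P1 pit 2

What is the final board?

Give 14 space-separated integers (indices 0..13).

Move 1: P2 pit2 -> P1=[3,5,2,3,4,3](0) P2=[3,5,0,6,3,3](0)
Move 2: P2 pit5 -> P1=[4,6,2,3,4,3](0) P2=[3,5,0,6,3,0](1)
Move 3: P2 pit1 -> P1=[4,6,2,3,4,3](0) P2=[3,0,1,7,4,1](2)
Move 4: P1 pit5 -> P1=[4,6,2,3,4,0](1) P2=[4,1,1,7,4,1](2)
Move 5: P1 pit2 -> P1=[4,6,0,4,5,0](1) P2=[4,1,1,7,4,1](2)

Answer: 4 6 0 4 5 0 1 4 1 1 7 4 1 2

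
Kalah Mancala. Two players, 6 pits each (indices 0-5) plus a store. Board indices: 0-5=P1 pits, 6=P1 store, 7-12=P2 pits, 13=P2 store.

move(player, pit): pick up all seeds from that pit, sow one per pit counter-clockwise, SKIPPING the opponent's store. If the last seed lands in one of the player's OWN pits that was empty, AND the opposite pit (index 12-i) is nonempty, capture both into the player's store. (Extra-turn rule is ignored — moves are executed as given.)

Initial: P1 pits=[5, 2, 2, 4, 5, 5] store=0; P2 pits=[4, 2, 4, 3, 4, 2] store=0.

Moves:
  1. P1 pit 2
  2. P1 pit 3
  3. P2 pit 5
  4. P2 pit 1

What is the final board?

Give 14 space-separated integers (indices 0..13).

Answer: 6 2 0 0 7 6 1 5 0 5 4 5 0 1

Derivation:
Move 1: P1 pit2 -> P1=[5,2,0,5,6,5](0) P2=[4,2,4,3,4,2](0)
Move 2: P1 pit3 -> P1=[5,2,0,0,7,6](1) P2=[5,3,4,3,4,2](0)
Move 3: P2 pit5 -> P1=[6,2,0,0,7,6](1) P2=[5,3,4,3,4,0](1)
Move 4: P2 pit1 -> P1=[6,2,0,0,7,6](1) P2=[5,0,5,4,5,0](1)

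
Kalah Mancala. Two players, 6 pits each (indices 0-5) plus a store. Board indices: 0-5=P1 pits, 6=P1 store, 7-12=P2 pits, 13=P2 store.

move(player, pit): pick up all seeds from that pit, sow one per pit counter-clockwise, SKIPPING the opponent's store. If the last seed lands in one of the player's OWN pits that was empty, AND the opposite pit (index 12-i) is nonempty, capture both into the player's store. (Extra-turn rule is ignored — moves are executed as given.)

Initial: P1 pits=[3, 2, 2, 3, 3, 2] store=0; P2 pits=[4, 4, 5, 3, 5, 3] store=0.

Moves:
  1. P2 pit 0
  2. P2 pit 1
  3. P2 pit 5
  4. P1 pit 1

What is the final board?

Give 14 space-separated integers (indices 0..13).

Move 1: P2 pit0 -> P1=[3,2,2,3,3,2](0) P2=[0,5,6,4,6,3](0)
Move 2: P2 pit1 -> P1=[3,2,2,3,3,2](0) P2=[0,0,7,5,7,4](1)
Move 3: P2 pit5 -> P1=[4,3,3,3,3,2](0) P2=[0,0,7,5,7,0](2)
Move 4: P1 pit1 -> P1=[4,0,4,4,4,2](0) P2=[0,0,7,5,7,0](2)

Answer: 4 0 4 4 4 2 0 0 0 7 5 7 0 2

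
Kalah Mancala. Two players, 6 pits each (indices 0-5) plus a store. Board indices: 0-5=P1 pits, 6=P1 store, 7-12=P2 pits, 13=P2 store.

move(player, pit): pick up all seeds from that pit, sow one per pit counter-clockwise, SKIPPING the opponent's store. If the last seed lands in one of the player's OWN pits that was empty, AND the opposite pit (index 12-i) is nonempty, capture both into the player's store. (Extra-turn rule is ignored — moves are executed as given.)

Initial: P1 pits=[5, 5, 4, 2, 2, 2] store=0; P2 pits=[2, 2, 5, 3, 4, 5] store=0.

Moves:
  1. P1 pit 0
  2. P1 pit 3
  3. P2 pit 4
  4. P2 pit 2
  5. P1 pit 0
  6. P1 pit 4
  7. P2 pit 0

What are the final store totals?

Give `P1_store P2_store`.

Move 1: P1 pit0 -> P1=[0,6,5,3,3,3](0) P2=[2,2,5,3,4,5](0)
Move 2: P1 pit3 -> P1=[0,6,5,0,4,4](1) P2=[2,2,5,3,4,5](0)
Move 3: P2 pit4 -> P1=[1,7,5,0,4,4](1) P2=[2,2,5,3,0,6](1)
Move 4: P2 pit2 -> P1=[2,7,5,0,4,4](1) P2=[2,2,0,4,1,7](2)
Move 5: P1 pit0 -> P1=[0,8,6,0,4,4](1) P2=[2,2,0,4,1,7](2)
Move 6: P1 pit4 -> P1=[0,8,6,0,0,5](2) P2=[3,3,0,4,1,7](2)
Move 7: P2 pit0 -> P1=[0,8,6,0,0,5](2) P2=[0,4,1,5,1,7](2)

Answer: 2 2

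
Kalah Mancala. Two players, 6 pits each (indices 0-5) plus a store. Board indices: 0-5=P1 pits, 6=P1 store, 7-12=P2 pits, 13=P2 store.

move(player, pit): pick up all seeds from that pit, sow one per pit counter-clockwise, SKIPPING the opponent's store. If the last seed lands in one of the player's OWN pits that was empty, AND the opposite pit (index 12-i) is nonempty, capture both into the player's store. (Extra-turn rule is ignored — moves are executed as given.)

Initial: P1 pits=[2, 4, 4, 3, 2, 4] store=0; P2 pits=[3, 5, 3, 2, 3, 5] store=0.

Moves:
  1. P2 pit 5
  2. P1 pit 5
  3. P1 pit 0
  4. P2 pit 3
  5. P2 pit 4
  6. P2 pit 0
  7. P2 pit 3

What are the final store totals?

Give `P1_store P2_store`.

Answer: 1 10

Derivation:
Move 1: P2 pit5 -> P1=[3,5,5,4,2,4](0) P2=[3,5,3,2,3,0](1)
Move 2: P1 pit5 -> P1=[3,5,5,4,2,0](1) P2=[4,6,4,2,3,0](1)
Move 3: P1 pit0 -> P1=[0,6,6,5,2,0](1) P2=[4,6,4,2,3,0](1)
Move 4: P2 pit3 -> P1=[0,6,6,5,2,0](1) P2=[4,6,4,0,4,1](1)
Move 5: P2 pit4 -> P1=[1,7,6,5,2,0](1) P2=[4,6,4,0,0,2](2)
Move 6: P2 pit0 -> P1=[1,0,6,5,2,0](1) P2=[0,7,5,1,0,2](10)
Move 7: P2 pit3 -> P1=[1,0,6,5,2,0](1) P2=[0,7,5,0,1,2](10)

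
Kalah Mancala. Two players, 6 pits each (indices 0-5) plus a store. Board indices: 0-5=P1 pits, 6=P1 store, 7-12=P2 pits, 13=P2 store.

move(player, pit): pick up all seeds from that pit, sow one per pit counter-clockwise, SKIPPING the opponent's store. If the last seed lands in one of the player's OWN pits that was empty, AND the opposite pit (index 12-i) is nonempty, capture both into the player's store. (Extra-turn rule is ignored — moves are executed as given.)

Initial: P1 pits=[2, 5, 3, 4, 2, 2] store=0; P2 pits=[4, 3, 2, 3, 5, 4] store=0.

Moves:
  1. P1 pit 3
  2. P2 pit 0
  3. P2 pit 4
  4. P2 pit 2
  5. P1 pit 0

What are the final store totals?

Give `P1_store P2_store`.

Move 1: P1 pit3 -> P1=[2,5,3,0,3,3](1) P2=[5,3,2,3,5,4](0)
Move 2: P2 pit0 -> P1=[2,5,3,0,3,3](1) P2=[0,4,3,4,6,5](0)
Move 3: P2 pit4 -> P1=[3,6,4,1,3,3](1) P2=[0,4,3,4,0,6](1)
Move 4: P2 pit2 -> P1=[3,6,4,1,3,3](1) P2=[0,4,0,5,1,7](1)
Move 5: P1 pit0 -> P1=[0,7,5,2,3,3](1) P2=[0,4,0,5,1,7](1)

Answer: 1 1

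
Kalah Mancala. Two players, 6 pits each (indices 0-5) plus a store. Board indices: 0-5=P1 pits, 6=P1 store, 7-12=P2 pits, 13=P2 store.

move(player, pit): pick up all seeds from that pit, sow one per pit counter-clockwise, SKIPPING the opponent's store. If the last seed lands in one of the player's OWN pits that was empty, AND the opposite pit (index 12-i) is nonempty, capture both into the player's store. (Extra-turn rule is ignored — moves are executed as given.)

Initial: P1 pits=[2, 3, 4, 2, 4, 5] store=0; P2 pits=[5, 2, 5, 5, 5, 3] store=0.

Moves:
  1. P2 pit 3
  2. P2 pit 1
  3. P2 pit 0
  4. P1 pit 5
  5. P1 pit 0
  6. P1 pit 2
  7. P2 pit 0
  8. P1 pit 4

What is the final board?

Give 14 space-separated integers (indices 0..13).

Move 1: P2 pit3 -> P1=[3,4,4,2,4,5](0) P2=[5,2,5,0,6,4](1)
Move 2: P2 pit1 -> P1=[3,4,0,2,4,5](0) P2=[5,0,6,0,6,4](6)
Move 3: P2 pit0 -> P1=[3,4,0,2,4,5](0) P2=[0,1,7,1,7,5](6)
Move 4: P1 pit5 -> P1=[3,4,0,2,4,0](1) P2=[1,2,8,2,7,5](6)
Move 5: P1 pit0 -> P1=[0,5,1,3,4,0](1) P2=[1,2,8,2,7,5](6)
Move 6: P1 pit2 -> P1=[0,5,0,4,4,0](1) P2=[1,2,8,2,7,5](6)
Move 7: P2 pit0 -> P1=[0,5,0,4,4,0](1) P2=[0,3,8,2,7,5](6)
Move 8: P1 pit4 -> P1=[0,5,0,4,0,1](2) P2=[1,4,8,2,7,5](6)

Answer: 0 5 0 4 0 1 2 1 4 8 2 7 5 6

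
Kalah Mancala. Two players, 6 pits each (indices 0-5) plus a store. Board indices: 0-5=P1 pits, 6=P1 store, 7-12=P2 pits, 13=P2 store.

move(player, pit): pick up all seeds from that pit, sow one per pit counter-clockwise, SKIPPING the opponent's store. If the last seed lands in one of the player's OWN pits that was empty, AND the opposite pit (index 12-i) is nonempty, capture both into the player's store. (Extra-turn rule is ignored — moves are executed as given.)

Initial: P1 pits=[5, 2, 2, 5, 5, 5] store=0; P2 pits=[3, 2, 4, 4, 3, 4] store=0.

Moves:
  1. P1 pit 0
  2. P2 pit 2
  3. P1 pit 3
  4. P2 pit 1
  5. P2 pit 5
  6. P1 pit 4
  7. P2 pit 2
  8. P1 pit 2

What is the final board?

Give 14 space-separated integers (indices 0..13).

Answer: 0 4 0 2 1 9 3 5 1 0 8 7 0 4

Derivation:
Move 1: P1 pit0 -> P1=[0,3,3,6,6,6](0) P2=[3,2,4,4,3,4](0)
Move 2: P2 pit2 -> P1=[0,3,3,6,6,6](0) P2=[3,2,0,5,4,5](1)
Move 3: P1 pit3 -> P1=[0,3,3,0,7,7](1) P2=[4,3,1,5,4,5](1)
Move 4: P2 pit1 -> P1=[0,3,3,0,7,7](1) P2=[4,0,2,6,5,5](1)
Move 5: P2 pit5 -> P1=[1,4,4,1,7,7](1) P2=[4,0,2,6,5,0](2)
Move 6: P1 pit4 -> P1=[1,4,4,1,0,8](2) P2=[5,1,3,7,6,0](2)
Move 7: P2 pit2 -> P1=[0,4,4,1,0,8](2) P2=[5,1,0,8,7,0](4)
Move 8: P1 pit2 -> P1=[0,4,0,2,1,9](3) P2=[5,1,0,8,7,0](4)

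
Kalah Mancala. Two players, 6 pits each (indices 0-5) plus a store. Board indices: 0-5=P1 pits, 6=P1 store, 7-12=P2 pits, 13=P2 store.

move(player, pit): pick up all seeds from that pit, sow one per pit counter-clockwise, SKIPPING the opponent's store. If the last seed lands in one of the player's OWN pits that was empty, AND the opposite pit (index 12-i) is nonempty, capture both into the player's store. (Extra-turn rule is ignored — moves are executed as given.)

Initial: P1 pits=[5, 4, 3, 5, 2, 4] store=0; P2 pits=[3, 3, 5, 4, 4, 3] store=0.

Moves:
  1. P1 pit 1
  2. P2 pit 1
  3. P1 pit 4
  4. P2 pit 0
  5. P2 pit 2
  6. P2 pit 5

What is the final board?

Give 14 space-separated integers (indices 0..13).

Answer: 7 2 6 6 0 6 1 0 1 0 7 7 0 2

Derivation:
Move 1: P1 pit1 -> P1=[5,0,4,6,3,5](0) P2=[3,3,5,4,4,3](0)
Move 2: P2 pit1 -> P1=[5,0,4,6,3,5](0) P2=[3,0,6,5,5,3](0)
Move 3: P1 pit4 -> P1=[5,0,4,6,0,6](1) P2=[4,0,6,5,5,3](0)
Move 4: P2 pit0 -> P1=[5,0,4,6,0,6](1) P2=[0,1,7,6,6,3](0)
Move 5: P2 pit2 -> P1=[6,1,5,6,0,6](1) P2=[0,1,0,7,7,4](1)
Move 6: P2 pit5 -> P1=[7,2,6,6,0,6](1) P2=[0,1,0,7,7,0](2)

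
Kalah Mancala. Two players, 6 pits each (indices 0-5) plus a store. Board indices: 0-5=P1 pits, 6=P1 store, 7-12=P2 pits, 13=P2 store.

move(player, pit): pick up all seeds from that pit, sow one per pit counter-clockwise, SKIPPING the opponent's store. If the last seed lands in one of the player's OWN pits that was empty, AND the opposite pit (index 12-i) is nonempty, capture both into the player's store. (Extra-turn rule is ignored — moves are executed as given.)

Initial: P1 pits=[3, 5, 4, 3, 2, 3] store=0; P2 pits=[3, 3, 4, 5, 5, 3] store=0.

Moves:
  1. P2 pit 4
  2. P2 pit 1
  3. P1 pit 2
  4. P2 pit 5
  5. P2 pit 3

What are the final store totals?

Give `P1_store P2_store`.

Move 1: P2 pit4 -> P1=[4,6,5,3,2,3](0) P2=[3,3,4,5,0,4](1)
Move 2: P2 pit1 -> P1=[4,0,5,3,2,3](0) P2=[3,0,5,6,0,4](8)
Move 3: P1 pit2 -> P1=[4,0,0,4,3,4](1) P2=[4,0,5,6,0,4](8)
Move 4: P2 pit5 -> P1=[5,1,1,4,3,4](1) P2=[4,0,5,6,0,0](9)
Move 5: P2 pit3 -> P1=[6,2,2,4,3,4](1) P2=[4,0,5,0,1,1](10)

Answer: 1 10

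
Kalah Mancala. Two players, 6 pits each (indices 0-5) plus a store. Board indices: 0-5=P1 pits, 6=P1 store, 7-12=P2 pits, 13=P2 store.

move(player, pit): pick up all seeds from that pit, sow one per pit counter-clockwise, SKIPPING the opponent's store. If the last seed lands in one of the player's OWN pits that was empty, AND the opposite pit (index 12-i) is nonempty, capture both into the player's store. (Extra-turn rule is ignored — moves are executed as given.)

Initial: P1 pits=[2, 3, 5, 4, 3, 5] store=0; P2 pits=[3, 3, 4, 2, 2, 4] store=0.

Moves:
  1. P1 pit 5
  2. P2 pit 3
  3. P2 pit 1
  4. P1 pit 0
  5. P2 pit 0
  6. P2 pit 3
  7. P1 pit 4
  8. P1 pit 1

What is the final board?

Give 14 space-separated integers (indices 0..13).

Move 1: P1 pit5 -> P1=[2,3,5,4,3,0](1) P2=[4,4,5,3,2,4](0)
Move 2: P2 pit3 -> P1=[2,3,5,4,3,0](1) P2=[4,4,5,0,3,5](1)
Move 3: P2 pit1 -> P1=[2,3,5,4,3,0](1) P2=[4,0,6,1,4,6](1)
Move 4: P1 pit0 -> P1=[0,4,6,4,3,0](1) P2=[4,0,6,1,4,6](1)
Move 5: P2 pit0 -> P1=[0,4,6,4,3,0](1) P2=[0,1,7,2,5,6](1)
Move 6: P2 pit3 -> P1=[0,4,6,4,3,0](1) P2=[0,1,7,0,6,7](1)
Move 7: P1 pit4 -> P1=[0,4,6,4,0,1](2) P2=[1,1,7,0,6,7](1)
Move 8: P1 pit1 -> P1=[0,0,7,5,1,2](2) P2=[1,1,7,0,6,7](1)

Answer: 0 0 7 5 1 2 2 1 1 7 0 6 7 1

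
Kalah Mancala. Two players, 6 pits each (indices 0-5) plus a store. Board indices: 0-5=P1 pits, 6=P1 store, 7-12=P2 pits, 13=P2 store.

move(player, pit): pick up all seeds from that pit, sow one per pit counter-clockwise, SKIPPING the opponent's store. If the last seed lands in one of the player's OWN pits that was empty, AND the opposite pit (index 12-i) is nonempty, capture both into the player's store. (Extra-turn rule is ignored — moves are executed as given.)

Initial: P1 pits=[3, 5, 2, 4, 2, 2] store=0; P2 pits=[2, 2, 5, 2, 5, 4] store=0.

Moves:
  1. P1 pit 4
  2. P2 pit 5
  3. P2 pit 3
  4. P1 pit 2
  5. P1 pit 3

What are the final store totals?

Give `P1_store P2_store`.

Move 1: P1 pit4 -> P1=[3,5,2,4,0,3](1) P2=[2,2,5,2,5,4](0)
Move 2: P2 pit5 -> P1=[4,6,3,4,0,3](1) P2=[2,2,5,2,5,0](1)
Move 3: P2 pit3 -> P1=[0,6,3,4,0,3](1) P2=[2,2,5,0,6,0](6)
Move 4: P1 pit2 -> P1=[0,6,0,5,1,4](1) P2=[2,2,5,0,6,0](6)
Move 5: P1 pit3 -> P1=[0,6,0,0,2,5](2) P2=[3,3,5,0,6,0](6)

Answer: 2 6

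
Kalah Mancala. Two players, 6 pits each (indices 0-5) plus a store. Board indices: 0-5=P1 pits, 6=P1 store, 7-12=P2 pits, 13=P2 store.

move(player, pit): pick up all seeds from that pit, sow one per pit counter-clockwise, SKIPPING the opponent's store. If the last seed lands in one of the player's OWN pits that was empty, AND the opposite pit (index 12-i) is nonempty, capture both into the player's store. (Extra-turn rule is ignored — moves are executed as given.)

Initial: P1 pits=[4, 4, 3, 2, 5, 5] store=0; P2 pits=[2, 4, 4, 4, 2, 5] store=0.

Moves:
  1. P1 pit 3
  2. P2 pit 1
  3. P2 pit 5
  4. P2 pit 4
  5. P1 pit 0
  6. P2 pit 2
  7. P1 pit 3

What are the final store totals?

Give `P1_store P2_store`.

Move 1: P1 pit3 -> P1=[4,4,3,0,6,6](0) P2=[2,4,4,4,2,5](0)
Move 2: P2 pit1 -> P1=[4,4,3,0,6,6](0) P2=[2,0,5,5,3,6](0)
Move 3: P2 pit5 -> P1=[5,5,4,1,7,6](0) P2=[2,0,5,5,3,0](1)
Move 4: P2 pit4 -> P1=[6,5,4,1,7,6](0) P2=[2,0,5,5,0,1](2)
Move 5: P1 pit0 -> P1=[0,6,5,2,8,7](1) P2=[2,0,5,5,0,1](2)
Move 6: P2 pit2 -> P1=[1,6,5,2,8,7](1) P2=[2,0,0,6,1,2](3)
Move 7: P1 pit3 -> P1=[1,6,5,0,9,8](1) P2=[2,0,0,6,1,2](3)

Answer: 1 3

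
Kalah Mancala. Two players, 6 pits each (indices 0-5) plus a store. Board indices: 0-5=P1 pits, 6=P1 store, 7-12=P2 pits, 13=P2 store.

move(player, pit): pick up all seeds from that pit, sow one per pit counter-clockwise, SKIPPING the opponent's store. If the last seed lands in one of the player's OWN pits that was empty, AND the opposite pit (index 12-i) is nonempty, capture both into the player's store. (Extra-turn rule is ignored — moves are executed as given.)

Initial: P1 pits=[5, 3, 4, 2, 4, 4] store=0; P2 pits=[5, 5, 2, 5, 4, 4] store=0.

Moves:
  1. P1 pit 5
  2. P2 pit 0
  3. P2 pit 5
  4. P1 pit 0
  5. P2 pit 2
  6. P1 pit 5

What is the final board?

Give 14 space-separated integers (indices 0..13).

Answer: 0 5 6 4 5 0 3 0 7 0 7 6 1 3

Derivation:
Move 1: P1 pit5 -> P1=[5,3,4,2,4,0](1) P2=[6,6,3,5,4,4](0)
Move 2: P2 pit0 -> P1=[5,3,4,2,4,0](1) P2=[0,7,4,6,5,5](1)
Move 3: P2 pit5 -> P1=[6,4,5,3,4,0](1) P2=[0,7,4,6,5,0](2)
Move 4: P1 pit0 -> P1=[0,5,6,4,5,1](2) P2=[0,7,4,6,5,0](2)
Move 5: P2 pit2 -> P1=[0,5,6,4,5,1](2) P2=[0,7,0,7,6,1](3)
Move 6: P1 pit5 -> P1=[0,5,6,4,5,0](3) P2=[0,7,0,7,6,1](3)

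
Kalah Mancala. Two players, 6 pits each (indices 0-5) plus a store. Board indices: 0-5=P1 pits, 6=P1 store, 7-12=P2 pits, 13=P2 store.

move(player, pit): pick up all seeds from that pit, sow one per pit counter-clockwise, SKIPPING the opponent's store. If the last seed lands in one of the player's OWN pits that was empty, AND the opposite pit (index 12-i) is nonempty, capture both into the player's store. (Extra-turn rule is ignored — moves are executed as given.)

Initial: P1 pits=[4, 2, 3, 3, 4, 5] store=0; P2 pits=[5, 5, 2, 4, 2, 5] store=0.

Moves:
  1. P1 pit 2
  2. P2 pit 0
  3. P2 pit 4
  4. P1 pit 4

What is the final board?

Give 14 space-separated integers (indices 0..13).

Answer: 5 2 0 4 0 7 1 1 7 4 5 0 7 1

Derivation:
Move 1: P1 pit2 -> P1=[4,2,0,4,5,6](0) P2=[5,5,2,4,2,5](0)
Move 2: P2 pit0 -> P1=[4,2,0,4,5,6](0) P2=[0,6,3,5,3,6](0)
Move 3: P2 pit4 -> P1=[5,2,0,4,5,6](0) P2=[0,6,3,5,0,7](1)
Move 4: P1 pit4 -> P1=[5,2,0,4,0,7](1) P2=[1,7,4,5,0,7](1)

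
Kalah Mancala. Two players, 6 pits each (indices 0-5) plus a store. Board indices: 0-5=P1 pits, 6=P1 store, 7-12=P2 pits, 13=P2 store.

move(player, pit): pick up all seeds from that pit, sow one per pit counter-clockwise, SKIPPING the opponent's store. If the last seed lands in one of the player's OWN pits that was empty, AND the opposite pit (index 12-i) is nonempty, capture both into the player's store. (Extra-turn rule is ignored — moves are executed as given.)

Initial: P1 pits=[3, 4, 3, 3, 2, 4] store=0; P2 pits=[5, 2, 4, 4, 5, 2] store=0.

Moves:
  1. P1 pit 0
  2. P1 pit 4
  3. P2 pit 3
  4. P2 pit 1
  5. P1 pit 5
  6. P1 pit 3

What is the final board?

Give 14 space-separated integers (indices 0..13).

Answer: 1 5 0 0 1 1 3 7 1 6 1 6 3 6

Derivation:
Move 1: P1 pit0 -> P1=[0,5,4,4,2,4](0) P2=[5,2,4,4,5,2](0)
Move 2: P1 pit4 -> P1=[0,5,4,4,0,5](1) P2=[5,2,4,4,5,2](0)
Move 3: P2 pit3 -> P1=[1,5,4,4,0,5](1) P2=[5,2,4,0,6,3](1)
Move 4: P2 pit1 -> P1=[1,5,0,4,0,5](1) P2=[5,0,5,0,6,3](6)
Move 5: P1 pit5 -> P1=[1,5,0,4,0,0](2) P2=[6,1,6,1,6,3](6)
Move 6: P1 pit3 -> P1=[1,5,0,0,1,1](3) P2=[7,1,6,1,6,3](6)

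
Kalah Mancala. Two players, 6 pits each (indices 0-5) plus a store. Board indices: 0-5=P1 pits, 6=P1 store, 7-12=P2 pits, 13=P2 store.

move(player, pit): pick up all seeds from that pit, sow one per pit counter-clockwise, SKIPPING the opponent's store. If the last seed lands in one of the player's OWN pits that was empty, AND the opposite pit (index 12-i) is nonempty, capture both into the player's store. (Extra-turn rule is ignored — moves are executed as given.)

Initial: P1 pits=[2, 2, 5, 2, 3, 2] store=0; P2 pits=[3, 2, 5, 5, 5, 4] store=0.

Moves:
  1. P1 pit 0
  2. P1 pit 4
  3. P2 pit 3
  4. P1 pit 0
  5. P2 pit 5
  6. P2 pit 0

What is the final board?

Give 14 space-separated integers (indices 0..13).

Move 1: P1 pit0 -> P1=[0,3,6,2,3,2](0) P2=[3,2,5,5,5,4](0)
Move 2: P1 pit4 -> P1=[0,3,6,2,0,3](1) P2=[4,2,5,5,5,4](0)
Move 3: P2 pit3 -> P1=[1,4,6,2,0,3](1) P2=[4,2,5,0,6,5](1)
Move 4: P1 pit0 -> P1=[0,5,6,2,0,3](1) P2=[4,2,5,0,6,5](1)
Move 5: P2 pit5 -> P1=[1,6,7,3,0,3](1) P2=[4,2,5,0,6,0](2)
Move 6: P2 pit0 -> P1=[1,6,7,3,0,3](1) P2=[0,3,6,1,7,0](2)

Answer: 1 6 7 3 0 3 1 0 3 6 1 7 0 2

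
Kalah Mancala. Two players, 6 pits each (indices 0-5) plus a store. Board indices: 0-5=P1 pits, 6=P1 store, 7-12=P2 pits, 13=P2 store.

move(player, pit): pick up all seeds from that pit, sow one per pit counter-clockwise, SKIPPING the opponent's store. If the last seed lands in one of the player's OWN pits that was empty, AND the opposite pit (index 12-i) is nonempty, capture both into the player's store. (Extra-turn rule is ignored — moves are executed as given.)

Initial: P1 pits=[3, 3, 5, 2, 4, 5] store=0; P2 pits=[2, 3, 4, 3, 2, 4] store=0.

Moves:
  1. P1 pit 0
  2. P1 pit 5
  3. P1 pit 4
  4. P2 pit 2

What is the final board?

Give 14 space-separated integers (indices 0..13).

Answer: 1 4 6 3 0 1 2 4 5 0 5 3 5 1

Derivation:
Move 1: P1 pit0 -> P1=[0,4,6,3,4,5](0) P2=[2,3,4,3,2,4](0)
Move 2: P1 pit5 -> P1=[0,4,6,3,4,0](1) P2=[3,4,5,4,2,4](0)
Move 3: P1 pit4 -> P1=[0,4,6,3,0,1](2) P2=[4,5,5,4,2,4](0)
Move 4: P2 pit2 -> P1=[1,4,6,3,0,1](2) P2=[4,5,0,5,3,5](1)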